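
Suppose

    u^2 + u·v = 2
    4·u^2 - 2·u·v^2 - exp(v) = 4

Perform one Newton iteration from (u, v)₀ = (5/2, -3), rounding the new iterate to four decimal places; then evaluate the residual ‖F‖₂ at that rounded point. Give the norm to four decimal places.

4.4399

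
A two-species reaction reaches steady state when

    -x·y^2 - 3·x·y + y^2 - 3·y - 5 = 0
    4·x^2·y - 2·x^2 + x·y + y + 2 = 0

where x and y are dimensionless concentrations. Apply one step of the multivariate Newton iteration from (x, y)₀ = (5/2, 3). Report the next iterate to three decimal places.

(2.428, 0.502)

At (5/2, 3): F = (-50.000, 75.000).
Jacobian J = [[-y^2 - 3·y, -2·x·y - 3·x + 2·y - 3], [8·x·y - 4·x + y, 4·x^2 + x + 1]].
At the point, J = [[-18.000, -19.500], [53.000, 28.500]] (det J = 520.500).
Solving J·Δ = −F gives Δ = (-0.072, -2.498).
Then the next iterate is (x, y)₁ = (2.428, 0.502).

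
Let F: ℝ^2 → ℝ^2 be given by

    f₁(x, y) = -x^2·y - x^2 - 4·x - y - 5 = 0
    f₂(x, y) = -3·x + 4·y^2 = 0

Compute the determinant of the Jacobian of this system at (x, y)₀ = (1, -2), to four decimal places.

J = [[-2·x·y - 2·x - 4, -x^2 - 1], [-3, 8·y]].
At the point, J = [[-2.0000, -2.0000], [-3.0000, -16.0000]].
det J = 26.0000.

26.0000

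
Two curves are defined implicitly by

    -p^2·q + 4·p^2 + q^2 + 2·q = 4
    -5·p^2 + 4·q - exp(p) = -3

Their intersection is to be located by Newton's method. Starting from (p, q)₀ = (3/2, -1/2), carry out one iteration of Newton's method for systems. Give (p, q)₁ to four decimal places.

(1.3959, 2.6761)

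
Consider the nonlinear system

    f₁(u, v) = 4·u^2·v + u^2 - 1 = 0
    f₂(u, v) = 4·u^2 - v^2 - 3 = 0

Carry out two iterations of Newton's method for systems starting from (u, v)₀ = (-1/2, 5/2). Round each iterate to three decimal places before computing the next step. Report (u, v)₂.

(-0.723, -0.244)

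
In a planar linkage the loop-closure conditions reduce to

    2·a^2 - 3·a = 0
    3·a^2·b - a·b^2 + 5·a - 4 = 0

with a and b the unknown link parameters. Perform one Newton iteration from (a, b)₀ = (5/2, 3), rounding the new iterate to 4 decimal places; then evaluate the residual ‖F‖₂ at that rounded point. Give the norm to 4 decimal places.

At (5/2, 3): F = (5.0000, 42.2500).
Jacobian J = [[4·a - 3, 0], [6·a·b - b^2 + 5, 3·a^2 - 2·a·b]].
At the point, J = [[7.0000, 0.0000], [41.0000, 3.7500]] (det J = 26.2500).
Solving J·Δ = −F gives Δ = (-0.7143, -3.4571).
Then the next iterate is (a, b)₁ = (1.7857, -0.4571).
Re-evaluating at (1.7857, -0.4571): F = (1.020349, 0.182697), so ‖F‖₂ = 1.0366.

1.0366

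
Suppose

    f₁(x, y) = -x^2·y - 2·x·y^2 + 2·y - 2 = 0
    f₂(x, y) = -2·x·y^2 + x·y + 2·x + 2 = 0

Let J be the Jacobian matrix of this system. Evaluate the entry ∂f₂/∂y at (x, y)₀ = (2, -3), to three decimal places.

26.000

∂f₂/∂y = -4·x·y + x.
At (2, -3) this is 26.000.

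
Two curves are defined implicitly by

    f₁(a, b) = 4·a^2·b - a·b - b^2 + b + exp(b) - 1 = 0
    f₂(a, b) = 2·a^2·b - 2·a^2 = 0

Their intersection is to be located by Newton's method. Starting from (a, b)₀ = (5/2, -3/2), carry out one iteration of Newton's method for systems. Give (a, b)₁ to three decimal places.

At (5/2, -3/2): F = (-38.27687, -31.250).
Jacobian J = [[8·a·b - b, 4·a^2 - a - 2·b + exp(b) + 1], [4·a·b - 4·a, 2·a^2]].
At the point, J = [[-28.500, 26.72313], [-25.000, 12.500]] (det J = 311.82825).
Solving J·Δ = −F gives Δ = (-1.144, 0.213).
Then the next iterate is (a, b)₁ = (1.356, -1.287).

(1.356, -1.287)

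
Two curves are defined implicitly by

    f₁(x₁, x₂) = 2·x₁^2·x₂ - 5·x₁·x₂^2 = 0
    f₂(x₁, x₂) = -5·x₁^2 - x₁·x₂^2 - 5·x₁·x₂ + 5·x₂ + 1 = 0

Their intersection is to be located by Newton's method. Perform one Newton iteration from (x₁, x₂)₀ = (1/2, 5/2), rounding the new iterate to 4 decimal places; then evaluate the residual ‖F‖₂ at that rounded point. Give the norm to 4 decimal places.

2.5677

At (1/2, 5/2): F = (-14.3750, 2.8750).
Jacobian J = [[4·x₁·x₂ - 5·x₂^2, 2·x₁^2 - 10·x₁·x₂], [-10·x₁ - x₂^2 - 5·x₂, -2·x₁·x₂ - 5·x₁ + 5]].
At the point, J = [[-26.2500, -12.0000], [-23.7500, 0.0000]] (det J = -285.0000).
Solving J·Δ = −F gives Δ = (0.1211, -1.4627).
Then the next iterate is (x₁, x₂)₁ = (0.6211, 1.0373).
Re-evaluating at (0.6211, 1.0373): F = (-2.541182, 0.368041), so ‖F‖₂ = 2.5677.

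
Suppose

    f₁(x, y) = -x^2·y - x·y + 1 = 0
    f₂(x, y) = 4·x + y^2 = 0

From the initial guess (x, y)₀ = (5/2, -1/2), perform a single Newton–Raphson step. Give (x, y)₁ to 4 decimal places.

At (5/2, -1/2): F = (5.3750, 10.2500).
Jacobian J = [[-2·x·y - y, -x^2 - x], [4, 2·y]].
At the point, J = [[3.0000, -8.7500], [4.0000, -1.0000]] (det J = 32.0000).
Solving J·Δ = −F gives Δ = (-2.6348, -0.2891).
Then the next iterate is (x, y)₁ = (-0.1348, -0.7891).

(-0.1348, -0.7891)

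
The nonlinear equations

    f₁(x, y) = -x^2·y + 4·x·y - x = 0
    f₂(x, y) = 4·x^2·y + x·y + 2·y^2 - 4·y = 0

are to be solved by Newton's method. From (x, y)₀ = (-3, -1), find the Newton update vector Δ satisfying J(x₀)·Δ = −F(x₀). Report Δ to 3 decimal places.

(-0.159, 1.226)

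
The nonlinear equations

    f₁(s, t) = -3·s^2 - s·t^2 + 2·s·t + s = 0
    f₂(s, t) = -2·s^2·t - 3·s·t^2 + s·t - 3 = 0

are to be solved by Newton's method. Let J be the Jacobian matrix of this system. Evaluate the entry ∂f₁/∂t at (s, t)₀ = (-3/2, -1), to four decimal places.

-6.0000

∂f₁/∂t = -2·s·t + 2·s.
At (-3/2, -1) this is -6.0000.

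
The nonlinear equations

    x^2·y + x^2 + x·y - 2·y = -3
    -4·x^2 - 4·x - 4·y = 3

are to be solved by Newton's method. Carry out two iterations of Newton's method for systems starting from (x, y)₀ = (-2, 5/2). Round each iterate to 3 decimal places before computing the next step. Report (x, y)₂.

At (-2, 5/2): F = (7.000, -21.000).
Jacobian J = [[2·x·y + 2·x + y, x^2 + x - 2], [-8·x - 4, -4]].
At the point, J = [[-11.500, 0.000], [12.000, -4.000]] (det J = 46.000).
Solving J·Δ = −F gives Δ = (0.609, -3.424).
Then the next iterate is (x, y)₁ = (-1.391, -0.924).
Round to (-1.391, -0.924) and repeat: F = (6.28033, -1.47952), J = [[-1.13543, -1.45612], [7.128, -4.000]].
Δ = (1.828, 2.888), so (x, y)₂ = (0.437, 1.964).

(0.437, 1.964)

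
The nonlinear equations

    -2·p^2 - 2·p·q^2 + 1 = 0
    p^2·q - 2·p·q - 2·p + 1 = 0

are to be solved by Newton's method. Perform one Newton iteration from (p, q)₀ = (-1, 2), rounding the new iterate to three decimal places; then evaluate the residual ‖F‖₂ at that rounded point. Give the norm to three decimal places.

At (-1, 2): F = (7.000, 9.000).
Jacobian J = [[-4·p - 2·q^2, -4·p·q], [2·p·q - 2·q - 2, p^2 - 2·p]].
At the point, J = [[-4.000, 8.000], [-10.000, 3.000]] (det J = 68.000).
Solving J·Δ = −F gives Δ = (0.750, -0.500).
Then the next iterate is (p, q)₁ = (-0.250, 1.500).
Re-evaluating at (-0.250, 1.500): F = (2.000, 2.34375), so ‖F‖₂ = 3.081.

3.081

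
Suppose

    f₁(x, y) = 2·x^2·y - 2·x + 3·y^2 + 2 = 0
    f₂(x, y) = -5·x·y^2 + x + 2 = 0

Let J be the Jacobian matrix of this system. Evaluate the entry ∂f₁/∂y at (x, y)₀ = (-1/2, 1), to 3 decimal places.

6.500

∂f₁/∂y = 2·x^2 + 6·y.
At (-1/2, 1) this is 6.500.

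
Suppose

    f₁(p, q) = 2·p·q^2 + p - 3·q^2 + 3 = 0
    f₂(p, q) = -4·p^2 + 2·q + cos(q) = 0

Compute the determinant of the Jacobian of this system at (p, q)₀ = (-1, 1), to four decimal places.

J = [[2·q^2 + 1, 4·p·q - 6·q], [-8·p, -sin(q) + 2]].
At the point, J = [[3.0000, -10.0000], [8.0000, 1.158529]].
det J = 83.4756.

83.4756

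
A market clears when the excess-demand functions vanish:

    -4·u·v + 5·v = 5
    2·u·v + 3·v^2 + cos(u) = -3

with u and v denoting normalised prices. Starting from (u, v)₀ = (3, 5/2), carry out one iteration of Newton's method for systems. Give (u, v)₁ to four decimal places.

(1.7375, 1.0892)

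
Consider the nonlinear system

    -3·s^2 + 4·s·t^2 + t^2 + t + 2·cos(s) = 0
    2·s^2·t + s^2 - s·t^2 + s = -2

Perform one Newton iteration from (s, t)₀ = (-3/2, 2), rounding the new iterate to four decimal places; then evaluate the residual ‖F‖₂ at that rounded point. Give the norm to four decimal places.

At (-3/2, 2): F = (-24.608526, 17.7500).
Jacobian J = [[-6·s + 4·t^2 - 2·sin(s), 8·s·t + 2·t + 1], [4·s·t + 2·s - t^2 + 1, 2·s^2 - 2·s·t]].
At the point, J = [[26.994990, -19.0000], [-18.0000, 10.5000]] (det J = -58.552605).
Solving J·Δ = −F gives Δ = (1.3468, 0.6184).
Then the next iterate is (s, t)₁ = (-0.1532, 2.6184).
Re-evaluating at (-0.1532, 2.6184): F = (7.179215, 3.043521), so ‖F‖₂ = 7.7977.

7.7977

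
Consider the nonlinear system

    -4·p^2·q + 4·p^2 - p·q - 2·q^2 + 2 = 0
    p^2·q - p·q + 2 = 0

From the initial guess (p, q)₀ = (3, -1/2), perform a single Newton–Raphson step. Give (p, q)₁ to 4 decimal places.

At (3, -1/2): F = (57.0000, -1.0000).
Jacobian J = [[-8·p·q + 8·p - q, -4·p^2 - p - 4·q], [2·p·q - q, p^2 - p]].
At the point, J = [[36.5000, -37.0000], [-2.5000, 6.0000]] (det J = 126.5000).
Solving J·Δ = −F gives Δ = (-2.4111, -0.8379).
Then the next iterate is (p, q)₁ = (0.5889, -1.3379).

(0.5889, -1.3379)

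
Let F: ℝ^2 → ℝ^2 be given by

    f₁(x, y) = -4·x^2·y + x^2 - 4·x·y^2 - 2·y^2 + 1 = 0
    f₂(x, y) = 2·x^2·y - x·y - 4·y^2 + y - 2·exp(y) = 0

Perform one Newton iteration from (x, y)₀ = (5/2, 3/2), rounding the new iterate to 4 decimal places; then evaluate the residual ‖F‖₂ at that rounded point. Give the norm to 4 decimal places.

14.9557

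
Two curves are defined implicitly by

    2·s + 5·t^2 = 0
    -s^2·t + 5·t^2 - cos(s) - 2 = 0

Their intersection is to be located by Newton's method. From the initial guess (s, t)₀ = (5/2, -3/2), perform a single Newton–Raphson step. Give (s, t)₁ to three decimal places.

At (5/2, -3/2): F = (16.250, 19.42614).
Jacobian J = [[2, 10·t], [-2·s·t + sin(s), -s^2 + 10·t]].
At the point, J = [[2.000, -15.000], [8.09847, -21.250]] (det J = 78.97708).
Solving J·Δ = −F gives Δ = (0.683, 1.174).
Then the next iterate is (s, t)₁ = (3.183, -0.326).

(3.183, -0.326)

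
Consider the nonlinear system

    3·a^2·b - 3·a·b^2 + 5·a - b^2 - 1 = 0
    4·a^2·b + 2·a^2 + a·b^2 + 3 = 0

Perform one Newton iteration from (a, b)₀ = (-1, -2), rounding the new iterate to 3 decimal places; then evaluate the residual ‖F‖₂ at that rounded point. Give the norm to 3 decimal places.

2.944

At (-1, -2): F = (-4.000, -7.000).
Jacobian J = [[6·a·b - 3·b^2 + 5, 3·a^2 - 6·a·b - 2·b], [8·a·b + 4·a + b^2, 4·a^2 + 2·a·b]].
At the point, J = [[5.000, -5.000], [16.000, 8.000]] (det J = 120.000).
Solving J·Δ = −F gives Δ = (0.558, -0.242).
Then the next iterate is (a, b)₁ = (-0.442, -2.242).
Re-evaluating at (-0.442, -2.242): F = (-2.88536, -0.58304), so ‖F‖₂ = 2.944.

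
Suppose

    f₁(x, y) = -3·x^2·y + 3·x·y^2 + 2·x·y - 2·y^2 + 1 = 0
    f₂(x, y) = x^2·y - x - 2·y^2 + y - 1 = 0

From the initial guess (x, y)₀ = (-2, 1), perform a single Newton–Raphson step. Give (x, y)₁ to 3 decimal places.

(-1.266, 0.671)

At (-2, 1): F = (-23.000, 4.000).
Jacobian J = [[-6·x·y + 3·y^2 + 2·y, -3·x^2 + 6·x·y + 2·x - 4·y], [2·x·y - 1, x^2 - 4·y + 1]].
At the point, J = [[17.000, -32.000], [-5.000, 1.000]] (det J = -143.000).
Solving J·Δ = −F gives Δ = (0.734, -0.329).
Then the next iterate is (x, y)₁ = (-1.266, 0.671).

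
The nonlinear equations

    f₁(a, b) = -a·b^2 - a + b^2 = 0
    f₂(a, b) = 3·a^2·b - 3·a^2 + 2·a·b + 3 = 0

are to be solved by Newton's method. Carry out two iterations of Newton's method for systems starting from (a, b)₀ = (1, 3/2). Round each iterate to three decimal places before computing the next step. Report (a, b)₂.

(-0.181, -1.137)

At (1, 3/2): F = (-1.000, 7.500).
Jacobian J = [[-b^2 - 1, -2·a·b + 2·b], [6·a·b - 6·a + 2·b, 3·a^2 + 2·a]].
At the point, J = [[-3.250, 0.000], [6.000, 5.000]] (det J = -16.250).
Solving J·Δ = −F gives Δ = (-0.308, -1.131).
Then the next iterate is (a, b)₁ = (0.692, 0.369).
Round to (0.692, 0.369) and repeat: F = (-0.65006, 2.60421), J = [[-1.13616, 0.22730], [-1.88191, 2.82059]].
Δ = (-0.873, -1.506), so (a, b)₂ = (-0.181, -1.137).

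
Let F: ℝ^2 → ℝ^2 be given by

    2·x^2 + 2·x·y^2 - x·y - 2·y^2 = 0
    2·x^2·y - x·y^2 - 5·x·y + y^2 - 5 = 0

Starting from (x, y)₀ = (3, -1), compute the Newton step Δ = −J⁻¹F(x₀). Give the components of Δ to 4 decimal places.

(-3.8235, -2.9412)

At (3, -1): F = (25.0000, -10.0000).
Jacobian J = [[4·x + 2·y^2 - y, 4·x·y - x - 4·y], [4·x·y - y^2 - 5·y, 2·x^2 - 2·x·y - 5·x + 2·y]].
At the point, J = [[15.0000, -11.0000], [-8.0000, 7.0000]] (det J = 17.0000).
Solving J·Δ = −F gives Δ = (-3.8235, -2.9412).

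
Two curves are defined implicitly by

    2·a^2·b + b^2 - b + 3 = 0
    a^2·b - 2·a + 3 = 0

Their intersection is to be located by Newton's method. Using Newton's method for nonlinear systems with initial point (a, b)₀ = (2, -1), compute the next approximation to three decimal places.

At (2, -1): F = (-3.000, -5.000).
Jacobian J = [[4·a·b, 2·a^2 + 2·b - 1], [2·a·b - 2, a^2]].
At the point, J = [[-8.000, 5.000], [-6.000, 4.000]] (det J = -2.000).
Solving J·Δ = −F gives Δ = (6.500, 11.000).
Then the next iterate is (a, b)₁ = (8.500, 10.000).

(8.500, 10.000)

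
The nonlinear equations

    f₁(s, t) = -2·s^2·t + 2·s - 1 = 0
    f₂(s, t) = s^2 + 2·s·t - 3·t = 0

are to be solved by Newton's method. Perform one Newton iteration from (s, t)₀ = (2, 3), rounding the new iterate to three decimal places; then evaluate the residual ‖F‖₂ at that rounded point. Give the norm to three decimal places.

6.333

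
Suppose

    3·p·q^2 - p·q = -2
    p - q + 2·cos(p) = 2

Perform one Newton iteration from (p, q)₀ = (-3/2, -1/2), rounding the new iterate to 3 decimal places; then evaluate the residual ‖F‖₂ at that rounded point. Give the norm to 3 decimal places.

At (-3/2, -1/2): F = (0.125, -2.85853).
Jacobian J = [[3·q^2 - q, 6·p·q - p], [-2·sin(p) + 1, -1]].
At the point, J = [[1.250, 6.000], [2.99499, -1.000]] (det J = -19.21994).
Solving J·Δ = −F gives Δ = (0.886, -0.205).
Then the next iterate is (p, q)₁ = (-0.614, -0.705).
Re-evaluating at (-0.614, -0.705): F = (0.65161, -0.27430), so ‖F‖₂ = 0.707.

0.707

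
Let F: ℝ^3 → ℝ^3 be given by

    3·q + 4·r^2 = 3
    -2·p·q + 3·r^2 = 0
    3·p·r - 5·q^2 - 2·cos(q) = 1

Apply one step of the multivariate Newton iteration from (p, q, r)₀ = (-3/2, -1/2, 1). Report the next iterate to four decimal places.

(-6.4821, 3.6428, -0.4911)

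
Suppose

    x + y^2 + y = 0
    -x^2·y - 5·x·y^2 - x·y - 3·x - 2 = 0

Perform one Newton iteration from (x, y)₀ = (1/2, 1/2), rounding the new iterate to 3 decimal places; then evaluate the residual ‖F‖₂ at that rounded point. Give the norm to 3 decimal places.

1.385

At (1/2, 1/2): F = (1.250, -4.500).
Jacobian J = [[1, 2·y + 1], [-2·x·y - 5·y^2 - y - 3, -x^2 - 10·x·y - x]].
At the point, J = [[1.000, 2.000], [-5.250, -3.250]] (det J = 7.250).
Solving J·Δ = −F gives Δ = (-0.681, -0.284).
Then the next iterate is (x, y)₁ = (-0.181, 0.216).
Re-evaluating at (-0.181, 0.216): F = (0.08166, -1.38276), so ‖F‖₂ = 1.385.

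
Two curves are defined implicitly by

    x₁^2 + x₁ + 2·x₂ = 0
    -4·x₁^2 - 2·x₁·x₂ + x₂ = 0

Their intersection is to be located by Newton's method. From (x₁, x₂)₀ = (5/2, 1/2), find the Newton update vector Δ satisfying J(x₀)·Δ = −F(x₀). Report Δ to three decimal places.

(-0.833, -2.375)

At (5/2, 1/2): F = (9.750, -27.000).
Jacobian J = [[2·x₁ + 1, 2], [-8·x₁ - 2·x₂, -2·x₁ + 1]].
At the point, J = [[6.000, 2.000], [-21.000, -4.000]] (det J = 18.000).
Solving J·Δ = −F gives Δ = (-0.833, -2.375).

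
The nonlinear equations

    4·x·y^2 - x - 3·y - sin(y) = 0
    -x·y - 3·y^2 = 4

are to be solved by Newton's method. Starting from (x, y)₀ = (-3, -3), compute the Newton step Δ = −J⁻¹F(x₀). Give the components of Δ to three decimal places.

At (-3, -3): F = (-95.85888, -40.000).
Jacobian J = [[4·y^2 - 1, 8·x·y - cos(y) - 3], [-y, -x - 6·y]].
At the point, J = [[35.000, 69.98999], [3.000, 21.000]] (det J = 525.03002).
Solving J·Δ = −F gives Δ = (-1.498, 2.119).

(-1.498, 2.119)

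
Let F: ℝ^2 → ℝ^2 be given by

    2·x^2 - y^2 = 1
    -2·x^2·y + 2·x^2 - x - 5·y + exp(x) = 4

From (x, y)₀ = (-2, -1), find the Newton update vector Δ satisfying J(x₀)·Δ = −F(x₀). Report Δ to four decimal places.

At (-2, -1): F = (6.0000, 19.135335).
Jacobian J = [[4·x, -2·y], [-4·x·y + 4·x + exp(x) - 1, -2·x^2 - 5]].
At the point, J = [[-8.0000, 2.0000], [-16.864665, -13.0000]] (det J = 137.729329).
Solving J·Δ = −F gives Δ = (0.8442, 0.3768).

(0.8442, 0.3768)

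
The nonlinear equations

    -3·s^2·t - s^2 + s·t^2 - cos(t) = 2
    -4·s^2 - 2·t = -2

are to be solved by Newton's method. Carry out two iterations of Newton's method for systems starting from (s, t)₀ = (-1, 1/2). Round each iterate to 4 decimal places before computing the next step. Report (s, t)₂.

(-1.1403, -1.5801)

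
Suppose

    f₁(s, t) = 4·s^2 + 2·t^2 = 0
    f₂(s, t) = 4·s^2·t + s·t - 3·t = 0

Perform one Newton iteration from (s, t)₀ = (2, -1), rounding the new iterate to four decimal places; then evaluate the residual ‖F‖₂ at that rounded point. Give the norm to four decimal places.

At (2, -1): F = (18.0000, -15.0000).
Jacobian J = [[8·s, 4·t], [8·s·t + t, 4·s^2 + s - 3]].
At the point, J = [[16.0000, -4.0000], [-17.0000, 15.0000]] (det J = 172.0000).
Solving J·Δ = −F gives Δ = (-1.2209, -0.3837).
Then the next iterate is (s, t)₁ = (0.7791, -1.3837).
Re-evaluating at (0.7791, -1.3837): F = (6.257239, -0.286547), so ‖F‖₂ = 6.2638.

6.2638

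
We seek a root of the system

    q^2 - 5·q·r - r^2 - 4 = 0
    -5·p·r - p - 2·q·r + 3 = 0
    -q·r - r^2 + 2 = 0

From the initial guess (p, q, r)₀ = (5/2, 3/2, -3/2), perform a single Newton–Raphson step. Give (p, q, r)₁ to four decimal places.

At (5/2, 3/2, -3/2): F = (7.2500, 23.7500, 2.0000).
Jacobian J = [[0, 2·q - 5·r, -5·q - 2·r], [-5·r - 1, -2·r, -5·p - 2·q], [0, -r, -q - 2·r]].
At the point, J = [[0.0000, 10.5000, -4.5000], [6.5000, 3.0000, -15.5000], [0.0000, 1.5000, 1.5000]] (det J = -146.2500).
Solving J·Δ = −F gives Δ = (-4.3192, -0.8833, -0.4500).
Then the next iterate is (p, q, r)₁ = (-1.8192, 0.6167, -1.9500).

(-1.8192, 0.6167, -1.9500)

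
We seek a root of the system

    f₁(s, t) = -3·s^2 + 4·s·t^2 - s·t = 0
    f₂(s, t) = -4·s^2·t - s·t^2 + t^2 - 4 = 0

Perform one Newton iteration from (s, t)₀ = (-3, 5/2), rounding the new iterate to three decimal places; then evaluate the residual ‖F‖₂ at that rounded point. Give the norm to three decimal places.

35.483

At (-3, 5/2): F = (-94.500, -69.000).
Jacobian J = [[-6·s + 4·t^2 - t, 8·s·t - s], [-8·s·t - t^2, -4·s^2 - 2·s·t + 2·t]].
At the point, J = [[40.500, -57.000], [53.750, -16.000]] (det J = 2415.750).
Solving J·Δ = −F gives Δ = (1.002, -0.946).
Then the next iterate is (s, t)₁ = (-1.998, 1.554).
Re-evaluating at (-1.998, 1.554): F = (-28.17113, -21.57438), so ‖F‖₂ = 35.483.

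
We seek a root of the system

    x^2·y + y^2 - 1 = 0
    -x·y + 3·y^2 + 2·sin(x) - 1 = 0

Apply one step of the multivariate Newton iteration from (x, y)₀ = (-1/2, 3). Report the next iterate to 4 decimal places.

(-0.5840, 1.5597)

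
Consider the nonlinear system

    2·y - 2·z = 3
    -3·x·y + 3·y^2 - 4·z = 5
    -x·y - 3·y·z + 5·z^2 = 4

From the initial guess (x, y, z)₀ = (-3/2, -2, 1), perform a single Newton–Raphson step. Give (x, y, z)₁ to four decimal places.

At (-3/2, -2, 1): F = (-9.0000, -6.0000, 4.0000).
Jacobian J = [[0, 2, -2], [-3·y, -3·x + 6·y, -4], [-y, -x - 3·z, -3·y + 10·z]].
At the point, J = [[0.0000, 2.0000, -2.0000], [6.0000, -7.5000, -4.0000], [2.0000, -1.5000, 16.0000]] (det J = -220.0000).
Solving J·Δ = −F gives Δ = (5.5273, 3.9273, -0.5727).
Then the next iterate is (x, y, z)₁ = (4.0273, 1.9273, 0.4273).

(4.0273, 1.9273, 0.4273)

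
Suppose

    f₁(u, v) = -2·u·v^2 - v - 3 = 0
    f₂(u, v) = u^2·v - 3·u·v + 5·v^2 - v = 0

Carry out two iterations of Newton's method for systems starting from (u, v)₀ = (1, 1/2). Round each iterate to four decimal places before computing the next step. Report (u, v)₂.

(3.6284, -1.1653)

At (1, 1/2): F = (-4.0000, -0.2500).
Jacobian J = [[-2·v^2, -4·u·v - 1], [2·u·v - 3·v, u^2 - 3·u + 10·v - 1]].
At the point, J = [[-0.5000, -3.0000], [-0.5000, 2.0000]] (det J = -2.5000).
Solving J·Δ = −F gives Δ = (-3.5000, -0.7500).
Then the next iterate is (u, v)₁ = (-2.5000, -0.2500).
Round to (-2.5000, -0.2500) and repeat: F = (-2.4375, -2.8750), J = [[-0.1250, -3.5000], [2.0000, 10.2500]].
Δ = (6.1284, -0.9153), so (u, v)₂ = (3.6284, -1.1653).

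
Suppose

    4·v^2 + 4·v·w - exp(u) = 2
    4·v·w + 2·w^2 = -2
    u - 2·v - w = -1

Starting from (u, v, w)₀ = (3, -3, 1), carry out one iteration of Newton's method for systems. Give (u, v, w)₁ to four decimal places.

(0.0450, -0.1820, 1.4090)

At (3, -3, 1): F = (1.914463, -8.0000, 9.0000).
Jacobian J = [[-exp(u), 8·v + 4·w, 4·v], [0, 4·w, 4·v + 4·w], [1, -2, -1]].
At the point, J = [[-20.085537, -20.0000, -12.0000], [0.0000, 4.0000, -8.0000], [1.0000, -2.0000, -1.0000]] (det J = 609.710738).
Solving J·Δ = −F gives Δ = (-2.9550, 2.8180, 0.4090).
Then the next iterate is (u, v, w)₁ = (0.0450, -0.1820, 1.4090).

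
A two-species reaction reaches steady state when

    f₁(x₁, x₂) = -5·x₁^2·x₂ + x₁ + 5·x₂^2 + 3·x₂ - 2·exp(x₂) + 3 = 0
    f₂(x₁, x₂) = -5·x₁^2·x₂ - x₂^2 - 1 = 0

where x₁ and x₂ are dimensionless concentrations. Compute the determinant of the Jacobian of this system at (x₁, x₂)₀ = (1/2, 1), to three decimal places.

44.567

J = [[-10·x₁·x₂ + 1, -5·x₁^2 + 10·x₂ - 2·exp(x₂) + 3], [-10·x₁·x₂, -5·x₁^2 - 2·x₂]].
At the point, J = [[-4.000, 6.31344], [-5.000, -3.250]].
det J = 44.567.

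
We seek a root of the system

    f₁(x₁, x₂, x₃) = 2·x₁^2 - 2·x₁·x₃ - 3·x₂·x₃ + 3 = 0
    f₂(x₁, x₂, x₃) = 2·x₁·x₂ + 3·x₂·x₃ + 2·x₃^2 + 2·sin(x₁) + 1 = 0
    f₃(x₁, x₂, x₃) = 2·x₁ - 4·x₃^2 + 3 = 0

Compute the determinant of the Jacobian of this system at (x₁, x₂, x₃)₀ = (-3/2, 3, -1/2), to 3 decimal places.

20.151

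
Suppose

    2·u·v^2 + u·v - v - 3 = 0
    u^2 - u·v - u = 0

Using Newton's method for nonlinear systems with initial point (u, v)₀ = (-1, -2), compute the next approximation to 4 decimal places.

(-0.4167, -1.4167)

At (-1, -2): F = (-7.0000, 0.0000).
Jacobian J = [[2·v^2 + v, 4·u·v + u - 1], [2·u - v - 1, -u]].
At the point, J = [[6.0000, 6.0000], [-1.0000, 1.0000]] (det J = 12.0000).
Solving J·Δ = −F gives Δ = (0.5833, 0.5833).
Then the next iterate is (u, v)₁ = (-0.4167, -1.4167).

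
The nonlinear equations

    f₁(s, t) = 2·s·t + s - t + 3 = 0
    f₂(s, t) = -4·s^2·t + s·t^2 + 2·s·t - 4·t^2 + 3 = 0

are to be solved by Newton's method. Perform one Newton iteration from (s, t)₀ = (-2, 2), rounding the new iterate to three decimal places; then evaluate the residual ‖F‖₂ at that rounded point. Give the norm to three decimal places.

131.442

At (-2, 2): F = (-9.000, -61.000).
Jacobian J = [[2·t + 1, 2·s - 1], [-8·s·t + t^2 + 2·t, -4·s^2 + 2·s·t + 2·s - 8·t]].
At the point, J = [[5.000, -5.000], [40.000, -44.000]] (det J = -20.000).
Solving J·Δ = −F gives Δ = (4.550, 2.750).
Then the next iterate is (s, t)₁ = (2.550, 4.750).
Re-evaluating at (2.550, 4.750): F = (25.025, -129.03812), so ‖F‖₂ = 131.442.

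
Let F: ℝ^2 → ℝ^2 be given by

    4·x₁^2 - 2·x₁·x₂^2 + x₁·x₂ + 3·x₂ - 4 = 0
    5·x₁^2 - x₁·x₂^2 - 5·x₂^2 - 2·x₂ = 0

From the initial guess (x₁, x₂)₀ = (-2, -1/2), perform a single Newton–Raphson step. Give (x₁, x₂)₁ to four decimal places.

(-1.0579, -1.6720)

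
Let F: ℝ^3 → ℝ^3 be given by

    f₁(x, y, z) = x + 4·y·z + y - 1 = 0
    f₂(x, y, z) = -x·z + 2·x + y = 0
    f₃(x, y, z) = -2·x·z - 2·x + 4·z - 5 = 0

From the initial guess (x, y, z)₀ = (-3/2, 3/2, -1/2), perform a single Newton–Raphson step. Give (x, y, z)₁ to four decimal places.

(-1.4219, 2.3594, 0.2969)

At (-3/2, 3/2, -1/2): F = (-4.0000, -2.2500, -5.5000).
Jacobian J = [[1, 4·z + 1, 4·y], [-z + 2, 1, -x], [-2·z - 2, 0, -2·x + 4]].
At the point, J = [[1.0000, -1.0000, 6.0000], [2.5000, 1.0000, 1.5000], [-1.0000, 0.0000, 7.0000]] (det J = 32.0000).
Solving J·Δ = −F gives Δ = (0.0781, 0.8594, 0.7969).
Then the next iterate is (x, y, z)₁ = (-1.4219, 2.3594, 0.2969).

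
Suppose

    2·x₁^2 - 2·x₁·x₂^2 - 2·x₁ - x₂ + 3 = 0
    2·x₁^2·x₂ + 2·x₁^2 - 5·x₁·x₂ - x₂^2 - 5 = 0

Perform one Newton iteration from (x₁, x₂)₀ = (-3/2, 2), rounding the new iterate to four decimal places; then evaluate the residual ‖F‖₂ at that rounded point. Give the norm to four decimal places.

8.9804

At (-3/2, 2): F = (20.5000, 19.5000).
Jacobian J = [[4·x₁ - 2·x₂^2 - 2, -4·x₁·x₂ - 1], [4·x₁·x₂ + 4·x₁ - 5·x₂, 2·x₁^2 - 5·x₁ - 2·x₂]].
At the point, J = [[-16.0000, 11.0000], [-28.0000, 8.0000]] (det J = 180.0000).
Solving J·Δ = −F gives Δ = (0.2806, -1.4556).
Then the next iterate is (x₁, x₂)₁ = (-1.2194, 0.5444).
Re-evaluating at (-1.2194, 0.5444): F = (8.591063, 2.615684), so ‖F‖₂ = 8.9804.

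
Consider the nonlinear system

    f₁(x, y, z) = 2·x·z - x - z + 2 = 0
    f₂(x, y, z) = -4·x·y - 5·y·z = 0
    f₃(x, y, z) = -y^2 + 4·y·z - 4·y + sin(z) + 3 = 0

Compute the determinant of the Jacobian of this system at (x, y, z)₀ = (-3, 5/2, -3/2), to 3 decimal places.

J = [[2·z - 1, 0, 2·x - 1], [-4·y, -4·x - 5·z, -5·y], [0, -2·y + 4·z - 4, 4·y + cos(z)]].
At the point, J = [[-4.000, 0.000, -7.000], [-10.000, 19.500, -12.500], [0.000, -15.000, 10.07074]].
det J = -1085.518.

-1085.518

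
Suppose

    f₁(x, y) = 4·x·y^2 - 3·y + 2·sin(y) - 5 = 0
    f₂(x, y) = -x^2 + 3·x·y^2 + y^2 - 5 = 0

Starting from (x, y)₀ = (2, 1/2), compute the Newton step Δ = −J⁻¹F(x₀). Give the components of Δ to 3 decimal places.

At (2, 1/2): F = (-3.54115, -7.250).
Jacobian J = [[4·y^2, 8·x·y + 2·cos(y) - 3], [-2·x + 3·y^2, 6·x·y + 2·y]].
At the point, J = [[1.000, 6.75517], [-3.250, 7.000]] (det J = 28.95429).
Solving J·Δ = −F gives Δ = (-0.835, 0.648).

(-0.835, 0.648)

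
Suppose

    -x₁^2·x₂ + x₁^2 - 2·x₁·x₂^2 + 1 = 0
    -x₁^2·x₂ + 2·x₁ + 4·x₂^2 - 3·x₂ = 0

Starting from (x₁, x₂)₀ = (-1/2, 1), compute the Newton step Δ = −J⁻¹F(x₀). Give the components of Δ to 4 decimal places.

At (-1/2, 1): F = (2.0000, -0.2500).
Jacobian J = [[-2·x₁·x₂ + 2·x₁ - 2·x₂^2, -x₁^2 - 4·x₁·x₂], [-2·x₁·x₂ + 2, -x₁^2 + 8·x₂ - 3]].
At the point, J = [[-2.0000, 1.7500], [3.0000, 4.7500]] (det J = -14.7500).
Solving J·Δ = −F gives Δ = (0.6737, -0.3729).

(0.6737, -0.3729)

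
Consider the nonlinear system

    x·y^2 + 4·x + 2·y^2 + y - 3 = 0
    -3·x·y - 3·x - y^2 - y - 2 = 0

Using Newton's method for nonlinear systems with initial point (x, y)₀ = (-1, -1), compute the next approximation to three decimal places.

(0.500, -0.500)

At (-1, -1): F = (-7.000, -2.000).
Jacobian J = [[y^2 + 4, 2·x·y + 4·y + 1], [-3·y - 3, -3·x - 2·y - 1]].
At the point, J = [[5.000, -1.000], [0.000, 4.000]] (det J = 20.000).
Solving J·Δ = −F gives Δ = (1.500, 0.500).
Then the next iterate is (x, y)₁ = (0.500, -0.500).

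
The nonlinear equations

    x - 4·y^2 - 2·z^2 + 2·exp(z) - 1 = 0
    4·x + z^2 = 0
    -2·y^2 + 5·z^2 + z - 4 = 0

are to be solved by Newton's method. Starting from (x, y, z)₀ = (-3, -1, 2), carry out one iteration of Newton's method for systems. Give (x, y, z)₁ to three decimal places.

(-0.138, -0.475, 1.138)

At (-3, -1, 2): F = (-1.22189, -8.000, 16.000).
Jacobian J = [[1, -8·y, -4·z + 2·exp(z)], [4, 0, 2·z], [0, -4·y, 10·z + 1]].
At the point, J = [[1.000, 8.000, 6.77811], [4.000, 0.000, 4.000], [0.000, 4.000, 21.000]] (det J = -579.55020).
Solving J·Δ = −F gives Δ = (2.862, 0.525, -0.862).
Then the next iterate is (x, y, z)₁ = (-0.138, -0.475, 1.138).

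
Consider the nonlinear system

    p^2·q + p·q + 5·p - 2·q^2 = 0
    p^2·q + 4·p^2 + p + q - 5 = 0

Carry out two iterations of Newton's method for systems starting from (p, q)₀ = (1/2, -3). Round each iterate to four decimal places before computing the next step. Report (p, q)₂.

(1.8507, -1.4131)

At (1/2, -3): F = (-17.7500, -7.2500).
Jacobian J = [[2·p·q + q + 5, p^2 + p - 4·q], [2·p·q + 8·p + 1, p^2 + 1]].
At the point, J = [[-1.0000, 12.7500], [2.0000, 1.2500]] (det J = -26.7500).
Solving J·Δ = −F gives Δ = (2.6262, 1.5981).
Then the next iterate is (p, q)₁ = (3.1262, -1.4019).
Round to (3.1262, -1.4019) and repeat: F = (-6.383213, 22.115860), J = [[-5.167140, 18.506926], [17.244360, 10.773126]].
Δ = (-1.2755, -0.0112), so (p, q)₂ = (1.8507, -1.4131).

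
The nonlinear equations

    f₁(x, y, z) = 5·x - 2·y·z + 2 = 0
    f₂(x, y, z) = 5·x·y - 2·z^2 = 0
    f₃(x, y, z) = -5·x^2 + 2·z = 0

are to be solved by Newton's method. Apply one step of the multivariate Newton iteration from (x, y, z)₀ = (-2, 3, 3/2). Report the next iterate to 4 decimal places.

At (-2, 3, 3/2): F = (-17.0000, -34.5000, -17.0000).
Jacobian J = [[5, -2·z, -2·y], [5·y, 5·x, -4·z], [-10·x, 0, 2]].
At the point, J = [[5.0000, -3.0000, -6.0000], [15.0000, -10.0000, -6.0000], [20.0000, 0.0000, 2.0000]] (det J = -850.0000).
Solving J·Δ = −F gives Δ = (0.9965, -1.0765, -1.4647).
Then the next iterate is (x, y, z)₁ = (-1.0035, 1.9235, 0.0353).

(-1.0035, 1.9235, 0.0353)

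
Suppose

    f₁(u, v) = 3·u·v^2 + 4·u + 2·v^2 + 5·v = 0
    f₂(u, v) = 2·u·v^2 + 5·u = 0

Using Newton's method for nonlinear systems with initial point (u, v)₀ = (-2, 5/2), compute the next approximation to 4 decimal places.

At (-2, 5/2): F = (-20.5000, -35.0000).
Jacobian J = [[3·v^2 + 4, 6·u·v + 4·v + 5], [2·v^2 + 5, 4·u·v]].
At the point, J = [[22.7500, -15.0000], [17.5000, -20.0000]] (det J = -192.5000).
Solving J·Δ = −F gives Δ = (-0.5974, -2.2727).
Then the next iterate is (u, v)₁ = (-2.5974, 0.2273).

(-2.5974, 0.2273)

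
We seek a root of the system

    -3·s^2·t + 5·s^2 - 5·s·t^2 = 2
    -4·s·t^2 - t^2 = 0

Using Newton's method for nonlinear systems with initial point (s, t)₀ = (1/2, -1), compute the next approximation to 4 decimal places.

(0.5643, -0.4571)

At (1/2, -1): F = (-2.5000, -3.0000).
Jacobian J = [[-6·s·t + 10·s - 5·t^2, -3·s^2 - 10·s·t], [-4·t^2, -8·s·t - 2·t]].
At the point, J = [[3.0000, 4.2500], [-4.0000, 6.0000]] (det J = 35.0000).
Solving J·Δ = −F gives Δ = (0.0643, 0.5429).
Then the next iterate is (s, t)₁ = (0.5643, -0.4571).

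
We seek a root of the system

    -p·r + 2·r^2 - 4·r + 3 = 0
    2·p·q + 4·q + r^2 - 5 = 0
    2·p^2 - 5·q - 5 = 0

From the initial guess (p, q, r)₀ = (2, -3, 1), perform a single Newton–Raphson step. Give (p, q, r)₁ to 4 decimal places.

At (2, -3, 1): F = (-1.0000, -28.0000, 18.0000).
Jacobian J = [[-r, 0, -p + 4·r - 4], [2·q, 2·p + 4, 2·r], [4·p, -5, 0]].
At the point, J = [[-1.0000, 0.0000, -2.0000], [-6.0000, 8.0000, 2.0000], [8.0000, -5.0000, 0.0000]] (det J = 58.0000).
Solving J·Δ = −F gives Δ = (0.0345, 3.6552, -0.5172).
Then the next iterate is (p, q, r)₁ = (2.0345, 0.6552, 0.4828).

(2.0345, 0.6552, 0.4828)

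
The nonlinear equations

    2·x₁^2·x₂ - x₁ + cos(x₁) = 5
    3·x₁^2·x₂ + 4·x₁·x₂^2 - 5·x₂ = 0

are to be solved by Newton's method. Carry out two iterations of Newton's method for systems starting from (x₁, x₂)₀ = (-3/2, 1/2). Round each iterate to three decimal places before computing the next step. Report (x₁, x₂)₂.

(-1.730, 0.574)

At (-3/2, 1/2): F = (-1.17926, -0.625).
Jacobian J = [[4·x₁·x₂ - sin(x₁) - 1, 2·x₁^2], [6·x₁·x₂ + 4·x₂^2, 3·x₁^2 + 8·x₁·x₂ - 5]].
At the point, J = [[-3.00251, 4.500], [-3.500, -4.250]] (det J = 28.51065).
Solving J·Δ = −F gives Δ = (-0.274, 0.079).
Then the next iterate is (x₁, x₂)₁ = (-1.774, 0.579).
Round to (-1.774, 0.579) and repeat: F = (0.21651, 0.19260), J = [[-4.12916, 6.29415], [-4.82191, -3.77594]].
Δ = (0.044, -0.005), so (x₁, x₂)₂ = (-1.730, 0.574).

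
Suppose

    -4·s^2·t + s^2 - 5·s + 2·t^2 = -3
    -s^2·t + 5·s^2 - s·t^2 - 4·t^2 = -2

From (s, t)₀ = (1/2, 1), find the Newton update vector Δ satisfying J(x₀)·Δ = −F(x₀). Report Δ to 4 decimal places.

At (1/2, 1): F = (1.7500, -1.5000).
Jacobian J = [[-8·s·t + 2·s - 5, -4·s^2 + 4·t], [-2·s·t + 10·s - t^2, -s^2 - 2·s·t - 8·t]].
At the point, J = [[-8.0000, 3.0000], [3.0000, -9.2500]] (det J = 65.0000).
Solving J·Δ = −F gives Δ = (0.1798, -0.1038).

(0.1798, -0.1038)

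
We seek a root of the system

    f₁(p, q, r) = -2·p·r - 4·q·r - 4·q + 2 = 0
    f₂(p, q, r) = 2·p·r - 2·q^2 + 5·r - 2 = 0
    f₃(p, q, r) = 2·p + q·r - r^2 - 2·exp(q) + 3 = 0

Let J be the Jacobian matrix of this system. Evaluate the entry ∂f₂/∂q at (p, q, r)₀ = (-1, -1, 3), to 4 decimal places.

∂f₂/∂q = -4·q.
At (-1, -1, 3) this is 4.0000.

4.0000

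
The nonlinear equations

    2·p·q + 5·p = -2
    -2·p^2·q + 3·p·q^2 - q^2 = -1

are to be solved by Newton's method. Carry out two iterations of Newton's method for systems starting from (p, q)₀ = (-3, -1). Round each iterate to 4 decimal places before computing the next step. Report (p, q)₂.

(-74.9429, -27.2298)

At (-3, -1): F = (-7.0000, 9.0000).
Jacobian J = [[2·q + 5, 2·p], [-4·p·q + 3·q^2, -2·p^2 + 6·p·q - 2·q]].
At the point, J = [[3.0000, -6.0000], [-9.0000, 2.0000]] (det J = -48.0000).
Solving J·Δ = −F gives Δ = (0.8333, -0.7500).
Then the next iterate is (p, q)₁ = (-2.1667, -1.7500).
Round to (-2.1667, -1.7500) and repeat: F = (-1.250050, -5.537995), J = [[1.5000, -4.3334], [-5.9794, 16.861172]].
Δ = (-72.7762, -25.4798), so (p, q)₂ = (-74.9429, -27.2298).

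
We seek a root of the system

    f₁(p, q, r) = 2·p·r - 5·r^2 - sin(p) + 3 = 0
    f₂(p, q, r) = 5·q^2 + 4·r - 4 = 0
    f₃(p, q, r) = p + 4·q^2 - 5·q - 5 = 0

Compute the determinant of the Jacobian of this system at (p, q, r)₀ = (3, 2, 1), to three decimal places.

-51.560

J = [[2·r - cos(p), 0, 2·p - 10·r], [0, 10·q, 4], [1, 8·q - 5, 0]].
At the point, J = [[2.98999, 0.000, -4.000], [0.000, 20.000, 4.000], [1.000, 11.000, 0.000]].
det J = -51.560.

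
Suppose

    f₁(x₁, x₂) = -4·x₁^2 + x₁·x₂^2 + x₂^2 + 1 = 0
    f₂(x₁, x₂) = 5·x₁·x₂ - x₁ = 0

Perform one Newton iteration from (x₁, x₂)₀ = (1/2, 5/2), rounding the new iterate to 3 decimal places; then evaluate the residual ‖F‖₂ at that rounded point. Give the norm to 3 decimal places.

At (1/2, 5/2): F = (9.375, 5.750).
Jacobian J = [[-8·x₁ + x₂^2, 2·x₁·x₂ + 2·x₂], [5·x₂ - 1, 5·x₁]].
At the point, J = [[2.250, 7.500], [11.500, 2.500]] (det J = -80.625).
Solving J·Δ = −F gives Δ = (-0.244, -1.177).
Then the next iterate is (x₁, x₂)₁ = (0.256, 1.323).
Re-evaluating at (0.256, 1.323): F = (2.93627, 1.43744), so ‖F‖₂ = 3.269.

3.269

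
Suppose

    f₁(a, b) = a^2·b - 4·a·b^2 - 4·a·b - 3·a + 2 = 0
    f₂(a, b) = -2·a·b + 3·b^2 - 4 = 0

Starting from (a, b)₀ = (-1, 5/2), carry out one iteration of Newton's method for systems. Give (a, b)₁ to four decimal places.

At (-1, 5/2): F = (42.5000, 19.7500).
Jacobian J = [[2·a·b - 4·b^2 - 4·b - 3, a^2 - 8·a·b - 4·a], [-2·b, -2·a + 6·b]].
At the point, J = [[-43.0000, 25.0000], [-5.0000, 17.0000]] (det J = -606.0000).
Solving J·Δ = −F gives Δ = (0.3775, -1.0507).
Then the next iterate is (a, b)₁ = (-0.6225, 1.4493).

(-0.6225, 1.4493)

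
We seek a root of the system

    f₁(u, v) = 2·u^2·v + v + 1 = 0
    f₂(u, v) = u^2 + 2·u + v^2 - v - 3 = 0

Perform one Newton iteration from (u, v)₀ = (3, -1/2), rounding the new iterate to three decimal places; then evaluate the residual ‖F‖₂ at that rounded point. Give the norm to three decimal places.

3.118

At (3, -1/2): F = (-8.500, 12.750).
Jacobian J = [[4·u·v, 2·u^2 + 1], [2·u + 2, 2·v - 1]].
At the point, J = [[-6.000, 19.000], [8.000, -2.000]] (det J = -140.000).
Solving J·Δ = −F gives Δ = (-1.609, -0.061).
Then the next iterate is (u, v)₁ = (1.391, -0.561).
Re-evaluating at (1.391, -0.561): F = (-1.73194, 2.59260), so ‖F‖₂ = 3.118.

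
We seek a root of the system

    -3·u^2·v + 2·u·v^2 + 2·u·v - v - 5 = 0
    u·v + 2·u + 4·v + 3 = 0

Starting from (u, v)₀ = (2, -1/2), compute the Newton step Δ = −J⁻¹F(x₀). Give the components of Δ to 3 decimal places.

(-1.048, -0.405)

At (2, -1/2): F = (0.500, 4.000).
Jacobian J = [[-6·u·v + 2·v^2 + 2·v, -3·u^2 + 4·u·v + 2·u - 1], [v + 2, u + 4]].
At the point, J = [[5.500, -13.000], [1.500, 6.000]] (det J = 52.500).
Solving J·Δ = −F gives Δ = (-1.048, -0.405).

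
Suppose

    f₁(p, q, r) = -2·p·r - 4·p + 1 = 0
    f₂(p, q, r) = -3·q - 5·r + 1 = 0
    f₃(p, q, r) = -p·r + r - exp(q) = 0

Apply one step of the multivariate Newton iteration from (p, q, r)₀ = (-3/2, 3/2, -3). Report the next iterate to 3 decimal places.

At (-3/2, 3/2, -3): F = (-2.000, 11.500, -11.98169).
Jacobian J = [[-2·r - 4, 0, -2·p], [0, -3, -5], [-r, -exp(q), -p + 1]].
At the point, J = [[2.000, 0.000, 3.000], [0.000, -3.000, -5.000], [3.000, -4.48169, 2.500]] (det J = -32.81689).
Solving J·Δ = −F gives Δ = (-6.175, -4.139, 4.783).
Then the next iterate is (p, q, r)₁ = (-7.675, -2.639, 1.783).

(-7.675, -2.639, 1.783)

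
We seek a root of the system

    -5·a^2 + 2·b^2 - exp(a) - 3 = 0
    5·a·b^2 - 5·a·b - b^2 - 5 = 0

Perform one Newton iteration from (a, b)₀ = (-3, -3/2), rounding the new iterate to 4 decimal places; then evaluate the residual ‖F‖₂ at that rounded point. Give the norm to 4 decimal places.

22.6538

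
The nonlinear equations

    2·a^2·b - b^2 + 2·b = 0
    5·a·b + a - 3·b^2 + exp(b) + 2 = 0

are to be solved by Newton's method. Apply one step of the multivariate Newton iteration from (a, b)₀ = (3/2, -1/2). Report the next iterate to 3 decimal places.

(-0.128, -0.684)

At (3/2, -1/2): F = (-3.500, -0.39347).
Jacobian J = [[4·a·b, 2·a^2 - 2·b + 2], [5·b + 1, 5·a - 6·b + exp(b)]].
At the point, J = [[-3.000, 7.500], [-1.500, 11.10653]] (det J = -22.06959).
Solving J·Δ = −F gives Δ = (-1.628, -0.184).
Then the next iterate is (a, b)₁ = (-0.128, -0.684).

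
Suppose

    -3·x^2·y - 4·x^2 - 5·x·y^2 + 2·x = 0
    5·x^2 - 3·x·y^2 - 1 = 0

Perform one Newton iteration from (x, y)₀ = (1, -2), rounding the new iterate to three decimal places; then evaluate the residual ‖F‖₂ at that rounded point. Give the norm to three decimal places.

5.264

At (1, -2): F = (-16.000, -8.000).
Jacobian J = [[-6·x·y - 8·x - 5·y^2 + 2, -3·x^2 - 10·x·y], [10·x - 3·y^2, -6·x·y]].
At the point, J = [[-14.000, 17.000], [-2.000, 12.000]] (det J = -134.000).
Solving J·Δ = −F gives Δ = (-0.418, 0.597).
Then the next iterate is (x, y)₁ = (0.582, -1.403).
Re-evaluating at (0.582, -1.403): F = (-4.49328, -2.74322), so ‖F‖₂ = 5.264.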